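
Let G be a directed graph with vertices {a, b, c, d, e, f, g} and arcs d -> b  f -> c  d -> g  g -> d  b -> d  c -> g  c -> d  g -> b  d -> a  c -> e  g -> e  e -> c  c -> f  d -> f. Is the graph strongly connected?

There is no directed path from a to g, so the graph is not strongly connected.

No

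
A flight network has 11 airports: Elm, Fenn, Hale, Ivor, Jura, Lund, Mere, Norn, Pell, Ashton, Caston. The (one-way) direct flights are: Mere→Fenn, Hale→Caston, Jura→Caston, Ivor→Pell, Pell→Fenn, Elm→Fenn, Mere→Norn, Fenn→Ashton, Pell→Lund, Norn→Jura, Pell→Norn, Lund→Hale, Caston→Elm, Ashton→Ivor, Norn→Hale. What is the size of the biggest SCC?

10

{Elm, Fenn, Hale, Ivor, Jura, Lund, Norn, Pell, Ashton, Caston} are all mutually reachable — one SCC of size 10.
{Mere} is an SCC by itself.
The largest has 10 vertices.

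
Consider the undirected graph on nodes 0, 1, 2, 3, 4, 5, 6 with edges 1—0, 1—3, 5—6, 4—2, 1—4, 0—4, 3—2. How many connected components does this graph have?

2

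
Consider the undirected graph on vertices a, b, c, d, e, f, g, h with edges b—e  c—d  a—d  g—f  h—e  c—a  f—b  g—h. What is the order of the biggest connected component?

Starting from a we can reach a, c, d. That is one component of size 3.
Starting from b we can reach b, e, f, g, h. That is one component of size 5.
The largest has 5 vertices.

5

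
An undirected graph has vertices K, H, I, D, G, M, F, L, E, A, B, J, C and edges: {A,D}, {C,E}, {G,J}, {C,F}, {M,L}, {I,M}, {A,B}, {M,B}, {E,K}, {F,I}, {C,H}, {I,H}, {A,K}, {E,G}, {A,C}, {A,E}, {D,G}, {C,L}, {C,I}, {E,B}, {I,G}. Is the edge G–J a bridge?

Yes

Removing G–J leaves no path between G and J: the component count goes from 1 to 2. So it is a bridge.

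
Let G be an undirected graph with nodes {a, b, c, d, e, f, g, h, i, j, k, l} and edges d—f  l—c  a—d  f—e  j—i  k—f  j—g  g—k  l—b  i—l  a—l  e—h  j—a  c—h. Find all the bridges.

b-l

The edges on the cycle j-a-d-f-e-h-c-l-i-j are not bridges since each lies on that cycle.
But removing l—b disconnects l from b — this is a bridge.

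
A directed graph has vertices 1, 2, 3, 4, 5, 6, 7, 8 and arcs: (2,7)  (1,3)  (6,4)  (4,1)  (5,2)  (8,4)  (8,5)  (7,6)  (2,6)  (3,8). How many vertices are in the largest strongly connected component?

{1, 2, 3, 4, 5, 6, 7, 8} are all mutually reachable — one SCC of size 8.
The largest has 8 vertices.

8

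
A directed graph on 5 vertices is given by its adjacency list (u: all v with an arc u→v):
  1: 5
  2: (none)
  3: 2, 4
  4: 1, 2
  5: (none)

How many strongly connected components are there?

{5} is an SCC by itself.
{1} is an SCC by itself.
{3} is an SCC by itself.
{4} is an SCC by itself.
{2} is an SCC by itself.
That gives 5 strongly connected components.

5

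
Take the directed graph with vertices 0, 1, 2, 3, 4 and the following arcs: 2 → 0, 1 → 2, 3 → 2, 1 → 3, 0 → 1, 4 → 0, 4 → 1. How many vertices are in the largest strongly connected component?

{0, 1, 2, 3} are all mutually reachable — one SCC of size 4.
{4} is an SCC by itself.
The largest has 4 vertices.

4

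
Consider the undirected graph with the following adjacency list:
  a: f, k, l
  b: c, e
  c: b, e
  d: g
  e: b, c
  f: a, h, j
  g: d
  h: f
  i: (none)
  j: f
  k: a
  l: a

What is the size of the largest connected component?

6

i is isolated — a component by itself.
Starting from d we can reach d, g. That is one component of size 2.
Starting from b we can reach b, c, e. That is one component of size 3.
Starting from a we can reach a, f, h, j, k, l. That is one component of size 6.
The largest has 6 vertices.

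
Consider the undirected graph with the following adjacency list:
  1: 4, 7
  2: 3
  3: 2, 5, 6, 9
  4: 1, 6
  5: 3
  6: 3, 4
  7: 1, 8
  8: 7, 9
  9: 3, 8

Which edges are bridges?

2-3, 3-5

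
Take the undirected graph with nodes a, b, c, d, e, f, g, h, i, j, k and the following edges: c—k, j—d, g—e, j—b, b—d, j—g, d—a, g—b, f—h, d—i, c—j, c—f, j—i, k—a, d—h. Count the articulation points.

1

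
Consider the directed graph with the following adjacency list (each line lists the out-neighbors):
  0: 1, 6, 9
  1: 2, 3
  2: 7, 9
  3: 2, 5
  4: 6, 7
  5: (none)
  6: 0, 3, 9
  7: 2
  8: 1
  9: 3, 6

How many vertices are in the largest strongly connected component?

{0, 1, 2, 3, 6, 7, 9} are all mutually reachable — one SCC of size 7.
{8} is an SCC by itself.
{5} is an SCC by itself.
{4} is an SCC by itself.
The largest has 7 vertices.

7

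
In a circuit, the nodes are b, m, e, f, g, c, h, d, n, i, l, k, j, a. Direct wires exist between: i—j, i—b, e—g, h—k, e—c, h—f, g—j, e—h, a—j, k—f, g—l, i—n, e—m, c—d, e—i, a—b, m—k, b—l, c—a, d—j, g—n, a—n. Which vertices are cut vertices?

e

Removing e increases the component count from 1 to 2, so e is a cut vertex.
By contrast removing i leaves 1 component; it is not a cut vertex. No other vertex is a cut vertex either.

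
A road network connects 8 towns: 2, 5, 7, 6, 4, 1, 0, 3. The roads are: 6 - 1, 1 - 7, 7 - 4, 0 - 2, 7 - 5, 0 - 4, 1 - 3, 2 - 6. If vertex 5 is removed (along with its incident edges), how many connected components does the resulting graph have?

With 5 gone, the remaining components are: {0, 1, 2, 3, 4, 6, 7}.
That is 1 component.

1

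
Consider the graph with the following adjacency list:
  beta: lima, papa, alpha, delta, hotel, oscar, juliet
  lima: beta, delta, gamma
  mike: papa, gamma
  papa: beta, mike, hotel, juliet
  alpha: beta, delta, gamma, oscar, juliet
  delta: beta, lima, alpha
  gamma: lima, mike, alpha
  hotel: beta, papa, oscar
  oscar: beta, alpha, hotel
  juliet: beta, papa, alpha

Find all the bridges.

The edges on the cycle oscar-alpha-beta-juliet-papa-hotel-oscar are not bridges since each lies on that cycle.
Every edge lies on some cycle, so there are no bridges.

none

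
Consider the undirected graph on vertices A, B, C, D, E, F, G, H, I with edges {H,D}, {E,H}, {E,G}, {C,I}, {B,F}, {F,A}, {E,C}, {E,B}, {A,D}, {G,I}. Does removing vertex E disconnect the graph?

Yes

Deleting E raises the number of components from 1 to 2, so E is a cut vertex.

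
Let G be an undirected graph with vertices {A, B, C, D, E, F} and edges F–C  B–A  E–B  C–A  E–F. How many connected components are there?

2

D is isolated — a component by itself.
Starting from A we can reach A, B, C, E, F. That is one component of size 5.
Total: 2 components.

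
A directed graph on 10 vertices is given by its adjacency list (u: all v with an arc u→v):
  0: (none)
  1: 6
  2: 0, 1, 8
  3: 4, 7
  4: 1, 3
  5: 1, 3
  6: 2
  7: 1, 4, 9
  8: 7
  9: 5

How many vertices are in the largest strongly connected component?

{1, 2, 3, 4, 5, 6, 7, 8, 9} are all mutually reachable — one SCC of size 9.
{0} is an SCC by itself.
The largest has 9 vertices.

9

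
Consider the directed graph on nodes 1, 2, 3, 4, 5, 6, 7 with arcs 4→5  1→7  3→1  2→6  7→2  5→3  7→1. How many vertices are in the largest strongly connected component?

2

{1, 7} are all mutually reachable — one SCC of size 2.
{3} is an SCC by itself.
{2} is an SCC by itself.
{4} is an SCC by itself.
{5} is an SCC by itself.
(and 1 more singleton SCC)
The largest has 2 vertices.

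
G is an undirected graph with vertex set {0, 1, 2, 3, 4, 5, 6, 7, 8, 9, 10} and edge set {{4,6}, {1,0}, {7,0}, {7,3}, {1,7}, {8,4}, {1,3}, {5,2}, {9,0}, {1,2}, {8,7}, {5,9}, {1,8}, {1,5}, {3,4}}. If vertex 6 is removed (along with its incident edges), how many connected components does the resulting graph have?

With 6 gone, the remaining components are: {10}; {0, 1, 2, 3, 4, 5, 7, 8, 9}.
That is 2 components.

2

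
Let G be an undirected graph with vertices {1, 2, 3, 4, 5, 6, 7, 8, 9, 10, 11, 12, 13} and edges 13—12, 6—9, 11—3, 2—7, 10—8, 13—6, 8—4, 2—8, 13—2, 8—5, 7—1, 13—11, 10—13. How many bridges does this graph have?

The edges on the cycle 10-13-2-8-10 are not bridges since each lies on that cycle.
But removing 6—9 disconnects 6 from 9; removing 5—8 disconnects 5 from 8; removing 2—7 disconnects 2 from 7; removing 6—13 disconnects 6 from 13 — these are bridges.
In total 9 edges are bridges.

9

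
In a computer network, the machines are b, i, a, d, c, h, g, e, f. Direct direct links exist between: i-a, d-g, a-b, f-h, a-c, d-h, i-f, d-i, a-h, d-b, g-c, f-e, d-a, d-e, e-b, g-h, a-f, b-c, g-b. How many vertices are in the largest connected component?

9

Starting from a we can reach a, b, c, d, e, f, g, h, i. That is one component of size 9.
The largest has 9 vertices.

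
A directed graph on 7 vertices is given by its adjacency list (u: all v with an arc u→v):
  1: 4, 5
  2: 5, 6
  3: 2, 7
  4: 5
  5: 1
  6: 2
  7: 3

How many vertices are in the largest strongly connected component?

3

{1, 4, 5} are all mutually reachable — one SCC of size 3.
{3, 7} are all mutually reachable — one SCC of size 2.
{2, 6} are all mutually reachable — one SCC of size 2.
The largest has 3 vertices.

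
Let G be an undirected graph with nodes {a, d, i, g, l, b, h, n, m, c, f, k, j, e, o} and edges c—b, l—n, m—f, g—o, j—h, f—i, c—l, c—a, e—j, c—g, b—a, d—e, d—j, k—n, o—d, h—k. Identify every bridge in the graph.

f-i, f-m

The edges on the cycle c-b-a-c are not bridges since each lies on that cycle.
But removing f—i disconnects f from i; removing m—f disconnects m from f — these are bridges.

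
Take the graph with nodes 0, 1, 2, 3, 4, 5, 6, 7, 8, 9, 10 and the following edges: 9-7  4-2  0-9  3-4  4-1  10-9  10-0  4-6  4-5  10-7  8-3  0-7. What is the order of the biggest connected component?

7

Starting from 0 we can reach 0, 7, 9, 10. That is one component of size 4.
Starting from 1 we can reach 1, 2, 3, 4, 5, 6, 8. That is one component of size 7.
The largest has 7 vertices.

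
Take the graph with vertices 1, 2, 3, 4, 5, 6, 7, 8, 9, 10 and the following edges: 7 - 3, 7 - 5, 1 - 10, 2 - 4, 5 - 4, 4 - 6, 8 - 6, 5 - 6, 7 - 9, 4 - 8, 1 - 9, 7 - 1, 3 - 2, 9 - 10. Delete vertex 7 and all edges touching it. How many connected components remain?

With 7 gone, the remaining components are: {1, 9, 10}; {2, 3, 4, 5, 6, 8}.
That is 2 components.

2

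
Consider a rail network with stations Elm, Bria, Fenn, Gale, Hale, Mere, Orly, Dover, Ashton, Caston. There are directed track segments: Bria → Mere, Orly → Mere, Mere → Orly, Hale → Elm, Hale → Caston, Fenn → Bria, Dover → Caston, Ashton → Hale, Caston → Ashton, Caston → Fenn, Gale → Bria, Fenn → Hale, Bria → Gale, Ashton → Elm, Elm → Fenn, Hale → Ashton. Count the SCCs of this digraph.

4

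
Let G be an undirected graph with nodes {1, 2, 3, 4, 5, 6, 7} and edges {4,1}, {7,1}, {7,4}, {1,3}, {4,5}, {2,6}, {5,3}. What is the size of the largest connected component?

5

Starting from 2 we can reach 2, 6. That is one component of size 2.
Starting from 1 we can reach 1, 3, 4, 5, 7. That is one component of size 5.
The largest has 5 vertices.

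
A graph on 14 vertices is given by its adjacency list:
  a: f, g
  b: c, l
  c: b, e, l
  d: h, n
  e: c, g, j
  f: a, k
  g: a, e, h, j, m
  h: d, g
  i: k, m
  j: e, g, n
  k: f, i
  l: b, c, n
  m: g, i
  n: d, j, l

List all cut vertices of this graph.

g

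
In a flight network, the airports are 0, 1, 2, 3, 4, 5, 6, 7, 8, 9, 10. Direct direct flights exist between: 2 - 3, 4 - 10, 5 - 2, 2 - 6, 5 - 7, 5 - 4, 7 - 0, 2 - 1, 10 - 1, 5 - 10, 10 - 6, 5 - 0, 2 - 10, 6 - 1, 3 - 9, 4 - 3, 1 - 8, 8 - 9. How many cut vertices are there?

1

Removing 5 increases the component count from 1 to 2, so 5 is a cut vertex.
By contrast removing 1 leaves 1 component; it is not a cut vertex. No other vertex is a cut vertex either.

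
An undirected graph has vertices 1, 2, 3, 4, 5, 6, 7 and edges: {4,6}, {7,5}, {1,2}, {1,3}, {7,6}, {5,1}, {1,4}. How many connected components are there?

Starting from 1 we can reach 1, 2, 3, 4, 5, 6, 7. That is one component of size 7.
Total: 1 component.

1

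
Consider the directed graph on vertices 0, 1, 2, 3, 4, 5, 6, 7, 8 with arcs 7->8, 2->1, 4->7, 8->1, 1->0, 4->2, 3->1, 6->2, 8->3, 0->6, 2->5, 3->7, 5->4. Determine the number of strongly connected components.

{0, 1, 2, 3, 4, 5, 6, 7, 8} are all mutually reachable — one SCC of size 9.
That gives 1 strongly connected component.

1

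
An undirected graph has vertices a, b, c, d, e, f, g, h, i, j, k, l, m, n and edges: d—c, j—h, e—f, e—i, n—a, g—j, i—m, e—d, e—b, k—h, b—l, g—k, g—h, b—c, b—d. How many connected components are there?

Starting from a we can reach a, n. That is one component of size 2.
Starting from g we can reach g, h, j, k. That is one component of size 4.
Starting from b we can reach b, c, d, e, f, i, l, m. That is one component of size 8.
Total: 3 components.

3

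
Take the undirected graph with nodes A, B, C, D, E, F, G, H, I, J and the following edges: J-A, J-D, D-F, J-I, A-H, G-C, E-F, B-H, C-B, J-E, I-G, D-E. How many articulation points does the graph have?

1

Removing J increases the component count from 1 to 2, so J is a cut vertex.
By contrast removing H leaves 1 component; it is not a cut vertex. No other vertex is a cut vertex either.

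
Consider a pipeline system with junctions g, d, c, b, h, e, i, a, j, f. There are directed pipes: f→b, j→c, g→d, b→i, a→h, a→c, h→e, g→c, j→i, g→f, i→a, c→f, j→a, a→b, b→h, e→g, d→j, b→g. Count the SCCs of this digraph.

{a, b, c, d, e, f, g, h, i, j} are all mutually reachable — one SCC of size 10.
That gives 1 strongly connected component.

1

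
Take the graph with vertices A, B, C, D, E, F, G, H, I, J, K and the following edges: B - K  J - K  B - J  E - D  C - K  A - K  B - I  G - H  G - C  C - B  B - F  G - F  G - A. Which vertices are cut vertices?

B, G

Removing B increases the component count from 2 to 3, so B is a cut vertex.
Removing G increases the component count from 2 to 3, so G is a cut vertex.
By contrast removing E leaves 2 components; it is not a cut vertex. No other vertex is a cut vertex either.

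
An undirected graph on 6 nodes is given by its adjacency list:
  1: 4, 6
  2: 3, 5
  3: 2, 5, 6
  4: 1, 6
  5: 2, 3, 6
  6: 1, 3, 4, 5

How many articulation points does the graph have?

1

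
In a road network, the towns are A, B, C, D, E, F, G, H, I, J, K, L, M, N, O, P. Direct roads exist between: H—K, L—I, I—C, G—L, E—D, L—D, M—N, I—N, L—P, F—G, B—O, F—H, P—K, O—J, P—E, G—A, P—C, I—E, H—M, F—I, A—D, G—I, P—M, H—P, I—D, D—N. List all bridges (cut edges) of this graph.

B-O, J-O

The edges on the cycle F-G-L-D-N-I-F are not bridges since each lies on that cycle.
But removing B—O disconnects B from O; removing O—J disconnects O from J — these are bridges.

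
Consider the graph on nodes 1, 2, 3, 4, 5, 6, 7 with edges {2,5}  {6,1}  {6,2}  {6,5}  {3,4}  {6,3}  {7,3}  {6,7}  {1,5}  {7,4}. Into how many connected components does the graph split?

Starting from 1 we can reach 1, 2, 3, 4, 5, 6, 7. That is one component of size 7.
Total: 1 component.

1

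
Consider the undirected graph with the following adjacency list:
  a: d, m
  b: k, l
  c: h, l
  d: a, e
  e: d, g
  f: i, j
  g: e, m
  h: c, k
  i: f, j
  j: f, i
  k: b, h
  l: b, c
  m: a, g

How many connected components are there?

3

Starting from f we can reach f, i, j. That is one component of size 3.
Starting from a we can reach a, d, e, g, m. That is one component of size 5.
Starting from b we can reach b, c, h, k, l. That is one component of size 5.
Total: 3 components.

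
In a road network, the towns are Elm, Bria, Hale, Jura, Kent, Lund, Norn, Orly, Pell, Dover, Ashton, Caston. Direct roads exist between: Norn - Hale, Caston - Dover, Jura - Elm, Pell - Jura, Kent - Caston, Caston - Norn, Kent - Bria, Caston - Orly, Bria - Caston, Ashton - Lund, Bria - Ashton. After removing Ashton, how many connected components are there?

3

With Ashton gone, the remaining components are: {Lund}; {Elm, Jura, Pell}; {Bria, Hale, Kent, Norn, Orly, Dover, Caston}.
That is 3 components.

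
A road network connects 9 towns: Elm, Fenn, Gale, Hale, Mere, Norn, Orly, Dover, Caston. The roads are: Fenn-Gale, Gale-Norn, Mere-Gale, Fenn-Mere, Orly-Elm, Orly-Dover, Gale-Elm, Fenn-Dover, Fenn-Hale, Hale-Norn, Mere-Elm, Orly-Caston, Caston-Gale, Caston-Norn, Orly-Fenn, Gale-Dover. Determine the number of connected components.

1

Starting from Elm we can reach Elm, Fenn, Gale, Hale, Mere, Norn, Orly, Dover, Caston. That is one component of size 9.
Total: 1 component.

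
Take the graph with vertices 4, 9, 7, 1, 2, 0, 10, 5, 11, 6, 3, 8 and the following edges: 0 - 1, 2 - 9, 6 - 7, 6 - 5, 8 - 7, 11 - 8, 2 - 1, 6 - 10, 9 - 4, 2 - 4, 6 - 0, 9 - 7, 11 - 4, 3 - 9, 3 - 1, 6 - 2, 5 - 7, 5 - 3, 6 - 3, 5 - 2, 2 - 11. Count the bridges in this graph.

1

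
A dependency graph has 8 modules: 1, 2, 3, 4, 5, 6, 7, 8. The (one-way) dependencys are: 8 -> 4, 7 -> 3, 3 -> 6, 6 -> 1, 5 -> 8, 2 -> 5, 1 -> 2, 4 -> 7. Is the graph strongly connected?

Yes

From 1 we can reach every vertex (1, 2, 3, 4, 5, 6, 7, 8), and every vertex can reach 1 (1, 2, 3, 4, 5, 6, 7, 8). So the whole graph is one strongly connected component.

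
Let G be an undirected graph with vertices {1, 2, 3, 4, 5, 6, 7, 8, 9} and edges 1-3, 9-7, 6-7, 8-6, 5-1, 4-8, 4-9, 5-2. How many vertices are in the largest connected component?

5

Starting from 1 we can reach 1, 2, 3, 5. That is one component of size 4.
Starting from 4 we can reach 4, 6, 7, 8, 9. That is one component of size 5.
The largest has 5 vertices.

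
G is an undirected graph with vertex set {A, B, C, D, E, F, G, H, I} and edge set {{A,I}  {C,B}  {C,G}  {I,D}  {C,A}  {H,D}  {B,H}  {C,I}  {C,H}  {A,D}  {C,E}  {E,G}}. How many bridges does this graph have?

The edges on the cycle C-E-G-C are not bridges since each lies on that cycle.
Every edge lies on some cycle, so there are no bridges.

0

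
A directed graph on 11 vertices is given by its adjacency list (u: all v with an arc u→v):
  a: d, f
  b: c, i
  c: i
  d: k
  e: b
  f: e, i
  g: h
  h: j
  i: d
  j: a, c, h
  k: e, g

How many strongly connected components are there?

{a, b, c, d, e, f, g, h, i, j, k} are all mutually reachable — one SCC of size 11.
That gives 1 strongly connected component.

1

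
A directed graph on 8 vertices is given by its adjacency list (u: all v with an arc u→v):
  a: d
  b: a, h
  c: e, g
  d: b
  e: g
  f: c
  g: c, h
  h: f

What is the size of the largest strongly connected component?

5

{c, e, f, g, h} are all mutually reachable — one SCC of size 5.
{a, b, d} are all mutually reachable — one SCC of size 3.
The largest has 5 vertices.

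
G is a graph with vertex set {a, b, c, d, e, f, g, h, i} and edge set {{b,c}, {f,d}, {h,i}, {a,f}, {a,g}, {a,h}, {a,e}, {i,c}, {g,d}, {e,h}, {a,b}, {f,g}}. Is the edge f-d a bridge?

No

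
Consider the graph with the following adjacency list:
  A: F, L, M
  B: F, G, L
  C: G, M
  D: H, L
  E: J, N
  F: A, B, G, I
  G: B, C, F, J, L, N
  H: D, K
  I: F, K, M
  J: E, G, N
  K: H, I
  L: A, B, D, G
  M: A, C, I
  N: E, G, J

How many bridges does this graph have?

0

The edges on the cycle G-N-E-J-G are not bridges since each lies on that cycle.
Every edge lies on some cycle, so there are no bridges.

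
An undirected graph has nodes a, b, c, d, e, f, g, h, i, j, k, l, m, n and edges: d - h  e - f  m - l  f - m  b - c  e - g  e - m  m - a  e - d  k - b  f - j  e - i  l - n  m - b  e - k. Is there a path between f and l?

Yes

From f we can reach a, b, c, d, e, f, g, h, i, j, k, l, m, n, which includes l.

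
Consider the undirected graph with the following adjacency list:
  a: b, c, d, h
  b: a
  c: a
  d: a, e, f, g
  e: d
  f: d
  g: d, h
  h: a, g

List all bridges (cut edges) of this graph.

The edges on the cycle d-g-h-a-d are not bridges since each lies on that cycle.
But removing d-f disconnects d from f; removing a-b disconnects a from b; removing d-e disconnects d from e; removing a-c disconnects a from c — these are bridges.

a-b, a-c, d-e, d-f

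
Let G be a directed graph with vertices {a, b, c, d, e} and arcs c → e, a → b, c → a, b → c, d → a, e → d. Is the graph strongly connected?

Yes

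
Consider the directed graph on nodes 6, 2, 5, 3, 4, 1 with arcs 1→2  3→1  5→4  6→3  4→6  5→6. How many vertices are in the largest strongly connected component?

{1} is an SCC by itself.
{3} is an SCC by itself.
{5} is an SCC by itself.
{2} is an SCC by itself.
{4} is an SCC by itself.
(and 1 more singleton SCC)
The largest has 1 vertex.

1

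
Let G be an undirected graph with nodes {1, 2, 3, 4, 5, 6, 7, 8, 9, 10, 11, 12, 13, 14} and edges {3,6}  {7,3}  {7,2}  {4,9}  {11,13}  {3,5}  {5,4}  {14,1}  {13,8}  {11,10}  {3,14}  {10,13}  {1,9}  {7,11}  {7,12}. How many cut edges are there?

The edges on the cycle 3-5-4-9-1-14-3 are not bridges since each lies on that cycle.
But removing 11 - 7 disconnects 11 from 7; removing 12 - 7 disconnects 12 from 7; removing 2 - 7 disconnects 2 from 7; removing 13 - 8 disconnects 13 from 8 — these are bridges.
In total 6 edges are bridges.

6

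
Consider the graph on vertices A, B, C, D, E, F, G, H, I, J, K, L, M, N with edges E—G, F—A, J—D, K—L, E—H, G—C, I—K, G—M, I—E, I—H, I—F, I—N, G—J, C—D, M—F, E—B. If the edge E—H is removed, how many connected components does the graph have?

E and H are still connected via E-I-H, so the component count stays at 1.

1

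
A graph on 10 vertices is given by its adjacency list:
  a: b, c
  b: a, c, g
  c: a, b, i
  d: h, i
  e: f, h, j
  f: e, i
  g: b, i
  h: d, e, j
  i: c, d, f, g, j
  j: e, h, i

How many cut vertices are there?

Removing i increases the component count from 1 to 2, so i is a cut vertex.
By contrast removing d leaves 1 component; it is not a cut vertex. No other vertex is a cut vertex either.

1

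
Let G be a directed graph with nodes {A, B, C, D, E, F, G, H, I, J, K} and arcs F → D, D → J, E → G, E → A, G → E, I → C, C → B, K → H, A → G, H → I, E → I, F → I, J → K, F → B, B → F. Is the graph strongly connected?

No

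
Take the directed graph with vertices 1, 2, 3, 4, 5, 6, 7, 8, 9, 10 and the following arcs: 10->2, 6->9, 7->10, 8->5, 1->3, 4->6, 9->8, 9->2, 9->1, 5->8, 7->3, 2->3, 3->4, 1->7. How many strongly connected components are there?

2

{1, 2, 3, 4, 6, 7, 9, 10} are all mutually reachable — one SCC of size 8.
{5, 8} are all mutually reachable — one SCC of size 2.
That gives 2 strongly connected components.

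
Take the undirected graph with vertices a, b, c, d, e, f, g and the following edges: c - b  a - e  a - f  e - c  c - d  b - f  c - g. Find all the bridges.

c-d, c-g

The edges on the cycle a-e-c-b-f-a are not bridges since each lies on that cycle.
But removing c - d disconnects c from d; removing c - g disconnects c from g — these are bridges.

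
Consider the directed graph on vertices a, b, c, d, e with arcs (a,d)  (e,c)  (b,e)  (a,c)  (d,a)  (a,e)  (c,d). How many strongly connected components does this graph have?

{a, c, d, e} are all mutually reachable — one SCC of size 4.
{b} is an SCC by itself.
That gives 2 strongly connected components.

2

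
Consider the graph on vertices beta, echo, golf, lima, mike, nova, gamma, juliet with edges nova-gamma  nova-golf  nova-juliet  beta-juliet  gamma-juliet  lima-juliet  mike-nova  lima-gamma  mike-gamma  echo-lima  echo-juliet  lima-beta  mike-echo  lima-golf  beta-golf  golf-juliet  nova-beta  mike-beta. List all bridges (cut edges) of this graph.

The edges on the cycle mike-echo-lima-golf-nova-mike are not bridges since each lies on that cycle.
Every edge lies on some cycle, so there are no bridges.

none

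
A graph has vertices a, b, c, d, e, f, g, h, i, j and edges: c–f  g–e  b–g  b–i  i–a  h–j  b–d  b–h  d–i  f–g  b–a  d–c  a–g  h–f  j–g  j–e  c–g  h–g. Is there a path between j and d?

From j we can reach a, b, c, d, e, f, g, h, i, j, which includes d.

Yes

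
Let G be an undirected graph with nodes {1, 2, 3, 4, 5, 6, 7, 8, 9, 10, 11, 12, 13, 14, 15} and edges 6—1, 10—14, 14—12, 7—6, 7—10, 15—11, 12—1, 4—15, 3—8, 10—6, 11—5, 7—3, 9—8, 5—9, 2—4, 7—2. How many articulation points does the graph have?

1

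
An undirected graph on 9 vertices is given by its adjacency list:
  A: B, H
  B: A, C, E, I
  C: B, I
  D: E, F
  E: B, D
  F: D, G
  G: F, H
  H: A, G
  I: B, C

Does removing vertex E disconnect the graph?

No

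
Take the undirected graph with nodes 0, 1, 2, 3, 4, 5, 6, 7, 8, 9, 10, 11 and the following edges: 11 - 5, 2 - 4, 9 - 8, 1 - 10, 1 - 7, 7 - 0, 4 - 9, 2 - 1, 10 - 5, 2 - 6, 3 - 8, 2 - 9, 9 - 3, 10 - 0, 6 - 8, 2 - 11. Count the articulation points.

1

Removing 2 increases the component count from 1 to 2, so 2 is a cut vertex.
By contrast removing 1 leaves 1 component; it is not a cut vertex. No other vertex is a cut vertex either.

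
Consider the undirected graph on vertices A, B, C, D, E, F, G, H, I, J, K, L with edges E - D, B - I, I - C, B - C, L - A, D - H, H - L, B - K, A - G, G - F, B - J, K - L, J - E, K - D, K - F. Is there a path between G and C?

Yes

From G we can reach A, B, C, D, E, F, G, H, I, J, K, L, which includes C.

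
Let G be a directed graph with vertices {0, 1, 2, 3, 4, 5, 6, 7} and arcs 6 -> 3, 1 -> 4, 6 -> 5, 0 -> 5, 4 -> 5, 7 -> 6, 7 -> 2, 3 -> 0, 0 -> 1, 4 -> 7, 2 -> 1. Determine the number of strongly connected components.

2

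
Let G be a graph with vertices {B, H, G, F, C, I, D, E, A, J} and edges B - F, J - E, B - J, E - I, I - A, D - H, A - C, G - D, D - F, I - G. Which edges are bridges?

A-C, A-I, D-H

The edges on the cycle B-J-E-I-G-D-F-B are not bridges since each lies on that cycle.
But removing H - D disconnects H from D; removing I - A disconnects I from A; removing C - A disconnects C from A — these are bridges.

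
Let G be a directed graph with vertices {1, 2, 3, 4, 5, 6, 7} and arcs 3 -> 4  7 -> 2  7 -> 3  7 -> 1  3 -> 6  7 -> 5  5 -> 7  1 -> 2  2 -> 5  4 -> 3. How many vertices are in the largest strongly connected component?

4

{1, 2, 5, 7} are all mutually reachable — one SCC of size 4.
{3, 4} are all mutually reachable — one SCC of size 2.
{6} is an SCC by itself.
The largest has 4 vertices.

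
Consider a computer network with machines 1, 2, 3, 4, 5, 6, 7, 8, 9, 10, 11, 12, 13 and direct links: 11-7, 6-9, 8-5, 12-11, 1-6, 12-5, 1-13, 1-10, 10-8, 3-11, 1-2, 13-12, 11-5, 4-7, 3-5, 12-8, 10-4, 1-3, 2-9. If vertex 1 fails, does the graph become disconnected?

Yes

Deleting 1 raises the number of components from 1 to 2, so 1 is a cut vertex.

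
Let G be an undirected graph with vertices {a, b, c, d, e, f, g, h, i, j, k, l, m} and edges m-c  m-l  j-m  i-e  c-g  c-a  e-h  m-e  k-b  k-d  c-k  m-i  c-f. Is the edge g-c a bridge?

Yes

Removing g-c leaves no path between g and c: the component count goes from 1 to 2. So it is a bridge.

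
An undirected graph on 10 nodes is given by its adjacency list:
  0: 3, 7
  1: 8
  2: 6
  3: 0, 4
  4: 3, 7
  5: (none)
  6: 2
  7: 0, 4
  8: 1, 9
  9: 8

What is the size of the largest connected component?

5 is isolated — a component by itself.
Starting from 2 we can reach 2, 6. That is one component of size 2.
Starting from 1 we can reach 1, 8, 9. That is one component of size 3.
Starting from 0 we can reach 0, 3, 4, 7. That is one component of size 4.
The largest has 4 vertices.

4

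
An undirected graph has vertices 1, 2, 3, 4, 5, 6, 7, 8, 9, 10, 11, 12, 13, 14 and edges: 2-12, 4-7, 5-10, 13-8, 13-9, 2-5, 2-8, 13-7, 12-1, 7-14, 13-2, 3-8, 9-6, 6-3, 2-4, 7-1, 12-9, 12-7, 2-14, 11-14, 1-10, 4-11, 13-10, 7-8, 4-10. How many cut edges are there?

The edges on the cycle 2-12-7-1-10-5-2 are not bridges since each lies on that cycle.
Every edge lies on some cycle, so there are no bridges.

0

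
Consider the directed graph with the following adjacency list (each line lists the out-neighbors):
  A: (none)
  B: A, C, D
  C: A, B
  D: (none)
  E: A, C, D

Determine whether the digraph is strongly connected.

There is no directed path from A to C, so the graph is not strongly connected.

No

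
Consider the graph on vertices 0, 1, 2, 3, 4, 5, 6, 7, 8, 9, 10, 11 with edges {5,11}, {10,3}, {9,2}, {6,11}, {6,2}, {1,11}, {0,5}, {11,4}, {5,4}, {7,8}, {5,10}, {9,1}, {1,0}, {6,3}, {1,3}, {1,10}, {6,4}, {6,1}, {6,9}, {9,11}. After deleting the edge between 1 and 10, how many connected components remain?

2

1 and 10 are still connected via 1-3-10, so the component count stays at 2.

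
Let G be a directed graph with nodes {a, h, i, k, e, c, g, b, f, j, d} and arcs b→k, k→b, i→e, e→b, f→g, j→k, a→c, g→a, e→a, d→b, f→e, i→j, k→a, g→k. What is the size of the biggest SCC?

2

{b, k} are all mutually reachable — one SCC of size 2.
{h} is an SCC by itself.
{f} is an SCC by itself.
{e} is an SCC by itself.
{a} is an SCC by itself.
(and 5 more singleton SCCs)
The largest has 2 vertices.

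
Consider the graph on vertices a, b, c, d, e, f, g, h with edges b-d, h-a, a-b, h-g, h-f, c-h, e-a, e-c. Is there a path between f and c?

Yes

From f we can reach a, b, c, d, e, f, g, h, which includes c.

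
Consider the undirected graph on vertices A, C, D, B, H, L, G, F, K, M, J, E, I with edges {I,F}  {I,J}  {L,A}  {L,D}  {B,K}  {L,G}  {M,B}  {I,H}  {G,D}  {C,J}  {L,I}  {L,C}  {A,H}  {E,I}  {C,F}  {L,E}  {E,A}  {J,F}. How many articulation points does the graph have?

Removing B increases the component count from 2 to 3, so B is a cut vertex.
Removing L increases the component count from 2 to 3, so L is a cut vertex.
By contrast removing M leaves 2 components; it is not a cut vertex. No other vertex is a cut vertex either.

2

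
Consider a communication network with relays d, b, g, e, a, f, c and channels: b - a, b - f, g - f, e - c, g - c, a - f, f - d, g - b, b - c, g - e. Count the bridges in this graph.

The edges on the cycle b-a-f-b are not bridges since each lies on that cycle.
But removing f - d disconnects f from d — this is a bridge.

1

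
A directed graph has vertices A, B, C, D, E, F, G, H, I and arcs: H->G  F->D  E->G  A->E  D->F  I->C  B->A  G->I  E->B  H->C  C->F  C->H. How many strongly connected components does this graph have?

{C, G, H, I} are all mutually reachable — one SCC of size 4.
{A, B, E} are all mutually reachable — one SCC of size 3.
{D, F} are all mutually reachable — one SCC of size 2.
That gives 3 strongly connected components.

3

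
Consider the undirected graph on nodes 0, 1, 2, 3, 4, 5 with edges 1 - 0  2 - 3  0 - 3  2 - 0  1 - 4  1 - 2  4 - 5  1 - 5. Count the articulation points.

1

Removing 1 increases the component count from 1 to 2, so 1 is a cut vertex.
By contrast removing 3 leaves 1 component; it is not a cut vertex. No other vertex is a cut vertex either.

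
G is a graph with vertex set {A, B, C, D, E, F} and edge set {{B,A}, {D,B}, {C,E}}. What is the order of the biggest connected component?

3

F is isolated — a component by itself.
Starting from C we can reach C, E. That is one component of size 2.
Starting from A we can reach A, B, D. That is one component of size 3.
The largest has 3 vertices.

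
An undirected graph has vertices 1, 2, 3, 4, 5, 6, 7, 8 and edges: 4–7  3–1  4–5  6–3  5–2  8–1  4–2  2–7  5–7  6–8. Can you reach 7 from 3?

The component containing 3 is {1, 3, 6, 8}, and 7 is not in it.

No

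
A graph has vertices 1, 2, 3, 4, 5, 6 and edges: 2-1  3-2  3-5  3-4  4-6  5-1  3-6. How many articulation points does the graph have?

1

Removing 3 increases the component count from 1 to 2, so 3 is a cut vertex.
By contrast removing 6 leaves 1 component; it is not a cut vertex. No other vertex is a cut vertex either.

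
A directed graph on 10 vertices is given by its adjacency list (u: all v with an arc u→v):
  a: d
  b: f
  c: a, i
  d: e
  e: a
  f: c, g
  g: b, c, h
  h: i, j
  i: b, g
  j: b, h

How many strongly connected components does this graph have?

{b, c, f, g, h, i, j} are all mutually reachable — one SCC of size 7.
{a, d, e} are all mutually reachable — one SCC of size 3.
That gives 2 strongly connected components.

2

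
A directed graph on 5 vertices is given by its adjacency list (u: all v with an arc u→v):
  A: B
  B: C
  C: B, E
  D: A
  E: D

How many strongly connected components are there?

1

{A, B, C, D, E} are all mutually reachable — one SCC of size 5.
That gives 1 strongly connected component.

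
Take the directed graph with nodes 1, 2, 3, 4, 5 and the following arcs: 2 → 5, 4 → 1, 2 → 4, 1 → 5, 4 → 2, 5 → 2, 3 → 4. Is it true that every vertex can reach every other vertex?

No

There is no directed path from 2 to 3, so the graph is not strongly connected.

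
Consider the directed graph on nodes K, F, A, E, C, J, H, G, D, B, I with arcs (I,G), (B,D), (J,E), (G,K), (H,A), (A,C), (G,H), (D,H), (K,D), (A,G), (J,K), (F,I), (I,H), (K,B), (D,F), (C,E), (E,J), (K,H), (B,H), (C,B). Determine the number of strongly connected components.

1

{A, B, C, D, E, F, G, H, I, J, K} are all mutually reachable — one SCC of size 11.
That gives 1 strongly connected component.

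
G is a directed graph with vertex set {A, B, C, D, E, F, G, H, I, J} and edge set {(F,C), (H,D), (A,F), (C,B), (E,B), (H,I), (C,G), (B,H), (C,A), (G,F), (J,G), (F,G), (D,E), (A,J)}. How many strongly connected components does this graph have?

3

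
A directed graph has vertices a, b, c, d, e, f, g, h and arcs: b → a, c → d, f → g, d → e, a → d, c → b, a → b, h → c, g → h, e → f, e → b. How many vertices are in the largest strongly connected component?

8

{a, b, c, d, e, f, g, h} are all mutually reachable — one SCC of size 8.
The largest has 8 vertices.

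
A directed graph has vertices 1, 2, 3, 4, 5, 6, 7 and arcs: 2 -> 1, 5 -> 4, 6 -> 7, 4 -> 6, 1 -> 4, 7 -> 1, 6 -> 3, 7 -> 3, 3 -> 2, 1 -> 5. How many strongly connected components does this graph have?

1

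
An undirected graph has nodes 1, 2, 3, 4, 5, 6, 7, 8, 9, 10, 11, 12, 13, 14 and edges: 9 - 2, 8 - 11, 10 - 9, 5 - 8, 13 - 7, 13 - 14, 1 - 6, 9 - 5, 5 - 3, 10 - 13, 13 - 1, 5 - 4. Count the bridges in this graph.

removing 5 - 4 disconnects 5 from 4; removing 13 - 14 disconnects 13 from 14; removing 11 - 8 disconnects 11 from 8; removing 9 - 10 disconnects 9 from 10 — these are bridges.
In total 12 edges are bridges.

12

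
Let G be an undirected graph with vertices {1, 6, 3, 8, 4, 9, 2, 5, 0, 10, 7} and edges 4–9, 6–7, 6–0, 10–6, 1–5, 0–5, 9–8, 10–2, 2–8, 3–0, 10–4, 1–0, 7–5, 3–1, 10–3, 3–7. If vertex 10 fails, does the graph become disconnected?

Deleting 10 raises the number of components from 1 to 2, so 10 is a cut vertex.

Yes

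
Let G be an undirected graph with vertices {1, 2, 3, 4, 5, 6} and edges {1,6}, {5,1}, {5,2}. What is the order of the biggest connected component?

4

3 is isolated — a component by itself.
4 is isolated — a component by itself.
Starting from 1 we can reach 1, 2, 5, 6. That is one component of size 4.
The largest has 4 vertices.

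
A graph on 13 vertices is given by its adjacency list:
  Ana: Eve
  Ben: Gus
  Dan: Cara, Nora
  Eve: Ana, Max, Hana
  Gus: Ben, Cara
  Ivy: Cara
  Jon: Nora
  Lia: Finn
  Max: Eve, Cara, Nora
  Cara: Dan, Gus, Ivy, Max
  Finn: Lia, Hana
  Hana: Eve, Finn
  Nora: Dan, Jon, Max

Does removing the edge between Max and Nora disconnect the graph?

No

After removing Max-Nora, the path Max-Cara-Dan-Nora still connects them, so the edge is not a bridge.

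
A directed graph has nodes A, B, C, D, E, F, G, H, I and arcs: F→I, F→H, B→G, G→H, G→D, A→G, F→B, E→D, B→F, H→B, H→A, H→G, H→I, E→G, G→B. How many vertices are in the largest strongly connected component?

{A, B, F, G, H} are all mutually reachable — one SCC of size 5.
{D} is an SCC by itself.
{E} is an SCC by itself.
{I} is an SCC by itself.
{C} is an SCC by itself.
The largest has 5 vertices.

5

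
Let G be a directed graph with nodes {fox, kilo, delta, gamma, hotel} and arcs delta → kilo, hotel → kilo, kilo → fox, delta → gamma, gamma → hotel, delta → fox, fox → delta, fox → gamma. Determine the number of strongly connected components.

1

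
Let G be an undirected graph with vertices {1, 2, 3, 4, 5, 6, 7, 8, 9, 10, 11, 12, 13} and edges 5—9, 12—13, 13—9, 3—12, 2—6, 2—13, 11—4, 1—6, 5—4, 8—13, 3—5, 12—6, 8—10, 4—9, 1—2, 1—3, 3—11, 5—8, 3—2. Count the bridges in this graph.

1

The edges on the cycle 3-12-13-8-5-3 are not bridges since each lies on that cycle.
But removing 10—8 disconnects 10 from 8 — this is a bridge.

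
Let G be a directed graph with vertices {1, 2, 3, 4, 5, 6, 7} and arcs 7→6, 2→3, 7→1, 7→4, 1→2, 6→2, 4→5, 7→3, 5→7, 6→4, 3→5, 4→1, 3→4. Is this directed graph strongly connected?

From 2 we can reach every vertex (1, 2, 3, 4, 5, 6, 7), and every vertex can reach 2 (1, 2, 3, 4, 5, 6, 7). So the whole graph is one strongly connected component.

Yes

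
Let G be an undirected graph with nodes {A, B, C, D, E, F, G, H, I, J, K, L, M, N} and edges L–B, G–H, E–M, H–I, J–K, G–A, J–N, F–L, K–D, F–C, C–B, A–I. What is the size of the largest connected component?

Starting from E we can reach E, M. That is one component of size 2.
Starting from A we can reach A, G, H, I. That is one component of size 4.
Starting from D we can reach D, J, K, N. That is one component of size 4.
Starting from B we can reach B, C, F, L. That is one component of size 4.
The largest has 4 vertices.

4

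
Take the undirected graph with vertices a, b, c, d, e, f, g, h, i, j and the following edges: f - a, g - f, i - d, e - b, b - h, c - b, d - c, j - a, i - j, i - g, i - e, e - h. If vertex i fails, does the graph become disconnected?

Deleting i raises the number of components from 1 to 2, so i is a cut vertex.

Yes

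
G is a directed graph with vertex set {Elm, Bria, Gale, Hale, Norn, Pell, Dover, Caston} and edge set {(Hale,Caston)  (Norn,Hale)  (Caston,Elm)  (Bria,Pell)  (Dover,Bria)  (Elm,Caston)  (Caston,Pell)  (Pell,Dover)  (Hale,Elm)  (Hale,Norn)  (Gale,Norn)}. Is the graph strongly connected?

No

There is no directed path from Norn to Gale, so the graph is not strongly connected.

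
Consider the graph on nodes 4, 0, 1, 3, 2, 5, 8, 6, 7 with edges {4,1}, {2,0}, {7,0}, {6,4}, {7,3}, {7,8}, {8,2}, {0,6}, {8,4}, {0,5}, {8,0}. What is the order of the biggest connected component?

Starting from 0 we can reach 0, 1, 2, 3, 4, 5, 6, 7, 8. That is one component of size 9.
The largest has 9 vertices.

9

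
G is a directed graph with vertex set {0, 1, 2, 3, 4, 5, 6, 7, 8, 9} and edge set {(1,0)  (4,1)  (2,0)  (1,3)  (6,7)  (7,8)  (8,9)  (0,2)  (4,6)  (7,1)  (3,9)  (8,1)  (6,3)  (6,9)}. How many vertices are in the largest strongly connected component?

2

{0, 2} are all mutually reachable — one SCC of size 2.
{5} is an SCC by itself.
{9} is an SCC by itself.
{6} is an SCC by itself.
{1} is an SCC by itself.
(and 4 more singleton SCCs)
The largest has 2 vertices.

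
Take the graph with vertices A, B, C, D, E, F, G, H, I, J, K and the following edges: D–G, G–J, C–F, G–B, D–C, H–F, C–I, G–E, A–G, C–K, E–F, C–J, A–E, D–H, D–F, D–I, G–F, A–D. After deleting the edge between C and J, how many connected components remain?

1

C and J are still connected via C-D-G-J, so the component count stays at 1.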